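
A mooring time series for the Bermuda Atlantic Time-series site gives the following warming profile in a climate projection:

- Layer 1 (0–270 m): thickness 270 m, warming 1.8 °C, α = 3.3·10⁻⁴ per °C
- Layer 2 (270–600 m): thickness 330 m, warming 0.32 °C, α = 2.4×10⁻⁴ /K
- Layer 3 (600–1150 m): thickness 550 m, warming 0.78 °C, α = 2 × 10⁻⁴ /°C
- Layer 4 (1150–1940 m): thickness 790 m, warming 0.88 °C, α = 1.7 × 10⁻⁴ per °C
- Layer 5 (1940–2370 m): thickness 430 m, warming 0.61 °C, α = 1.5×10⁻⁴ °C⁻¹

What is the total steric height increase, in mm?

1.8 × 3.3×10⁻⁴ × 270 = 0.16038 m
Layer 2: 330 × 0.32 × 2.4×10⁻⁴ = 0.025344 m
Layer 3: 0.78 × 2×10⁻⁴ × 550 = 0.08580 m
1150–1940 m: 0.88 × 790 × 1.7×10⁻⁴ = 0.118184 m
Layer 5: 430 × 1.5×10⁻⁴ × 0.61 = 0.039345 m
Δh = 0.16038 + 0.025344 + 0.08580 + 0.118184 + 0.039345 = 0.429053 m ≈ 429 mm

Δh = 429 mm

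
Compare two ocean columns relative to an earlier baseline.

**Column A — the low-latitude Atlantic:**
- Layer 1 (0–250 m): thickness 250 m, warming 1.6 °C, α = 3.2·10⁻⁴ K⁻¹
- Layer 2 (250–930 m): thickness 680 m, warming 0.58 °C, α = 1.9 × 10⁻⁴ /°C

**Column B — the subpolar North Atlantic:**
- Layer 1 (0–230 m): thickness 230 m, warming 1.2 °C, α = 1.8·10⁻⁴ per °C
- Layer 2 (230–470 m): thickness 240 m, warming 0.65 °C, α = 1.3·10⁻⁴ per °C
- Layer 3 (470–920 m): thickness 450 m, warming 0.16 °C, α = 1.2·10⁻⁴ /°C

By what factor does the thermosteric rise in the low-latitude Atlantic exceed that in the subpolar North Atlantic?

2.6

A 0–250 m: 250 × 3.2×10⁻⁴ × 1.6 = 0.12800 m
A Layer 2: 1.9×10⁻⁴ × 680 × 0.58 = 0.074936 m
A total: 0.202936 m
B 0–230 m: 230 × 1.2 × 1.8×10⁻⁴ = 0.04968 m
B 230–470 m: 240 × 1.3×10⁻⁴ × 0.65 = 0.02028 m
B 470–920 m: 1.2×10⁻⁴ × 0.16 × 450 = 0.00864 m
B total: 0.07860 m
Ratio: 0.202936 / 0.07860 ≈ 2.582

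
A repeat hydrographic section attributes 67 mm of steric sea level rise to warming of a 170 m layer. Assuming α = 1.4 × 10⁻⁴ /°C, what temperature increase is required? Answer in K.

ΔT = Δh/(αH) = 0.067 / (1.4×10⁻⁴ × 170) ≈ 2.815 K

about 2.82 K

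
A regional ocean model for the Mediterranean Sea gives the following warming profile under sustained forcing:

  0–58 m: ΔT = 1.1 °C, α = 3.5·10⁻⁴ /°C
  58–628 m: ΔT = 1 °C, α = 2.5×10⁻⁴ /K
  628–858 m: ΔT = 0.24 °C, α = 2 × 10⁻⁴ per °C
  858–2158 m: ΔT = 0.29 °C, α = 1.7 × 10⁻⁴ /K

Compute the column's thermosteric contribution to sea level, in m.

1.1 × 3.5×10⁻⁴ × 58 = 0.02233 m
Layer 2: 2.5×10⁻⁴ × 1 × 570 = 0.14250 m
Layer 3: 0.24 × 230 × 2×10⁻⁴ = 0.01104 m
Layer 4: 0.29 × 1.7×10⁻⁴ × 1300 = 0.06409 m
Δh = 0.02233 + 0.14250 + 0.01104 + 0.06409 = 0.23996 m

0.240 m of thermosteric rise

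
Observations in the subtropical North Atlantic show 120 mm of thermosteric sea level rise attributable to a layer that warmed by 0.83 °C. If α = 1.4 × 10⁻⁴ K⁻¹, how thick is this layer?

H = Δh/(αΔT) = 0.12 / (1.4×10⁻⁴ × 0.83) ≈ 1033 m

1030 m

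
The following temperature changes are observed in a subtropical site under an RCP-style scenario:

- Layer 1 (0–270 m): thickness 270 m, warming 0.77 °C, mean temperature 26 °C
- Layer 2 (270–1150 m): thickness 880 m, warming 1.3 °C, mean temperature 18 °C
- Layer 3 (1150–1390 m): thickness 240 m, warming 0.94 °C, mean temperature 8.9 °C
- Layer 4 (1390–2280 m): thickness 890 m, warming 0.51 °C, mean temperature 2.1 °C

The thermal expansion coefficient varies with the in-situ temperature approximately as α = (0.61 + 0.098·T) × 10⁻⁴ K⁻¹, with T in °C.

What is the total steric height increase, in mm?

408 mm

Layer 1: α = (0.61 + 0.098×26)×10⁻⁴ = 3.158×10⁻⁴ K⁻¹
Layer 2: α = (0.61 + 0.098×18)×10⁻⁴ = 2.374×10⁻⁴ K⁻¹
Layer 3: α = (0.61 + 0.098×8.9)×10⁻⁴ = 1.4822×10⁻⁴ K⁻¹
Layer 4: α = (0.61 + 0.098×2.1)×10⁻⁴ = 0.8158×10⁻⁴ K⁻¹
3.158×10⁻⁴ × 270 × 0.77 = 0.06565482 m
880 × 2.374×10⁻⁴ × 1.3 = 0.2715856 m
Layer 3: 1.4822×10⁻⁴ × 0.94 × 240 = 0.033438432 m
Layer 4: 0.51 × 0.8158×10⁻⁴ × 890 = 0.037029162 m
Δh = 0.06565482 + 0.2715856 + 0.033438432 + 0.037029162 = 0.407708014 m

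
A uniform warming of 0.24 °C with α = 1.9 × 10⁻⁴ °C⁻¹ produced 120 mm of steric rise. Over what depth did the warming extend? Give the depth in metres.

about 2600 m

H = Δh/(αΔT) = 0.12 / (1.9×10⁻⁴ × 0.24) ≈ 2632 m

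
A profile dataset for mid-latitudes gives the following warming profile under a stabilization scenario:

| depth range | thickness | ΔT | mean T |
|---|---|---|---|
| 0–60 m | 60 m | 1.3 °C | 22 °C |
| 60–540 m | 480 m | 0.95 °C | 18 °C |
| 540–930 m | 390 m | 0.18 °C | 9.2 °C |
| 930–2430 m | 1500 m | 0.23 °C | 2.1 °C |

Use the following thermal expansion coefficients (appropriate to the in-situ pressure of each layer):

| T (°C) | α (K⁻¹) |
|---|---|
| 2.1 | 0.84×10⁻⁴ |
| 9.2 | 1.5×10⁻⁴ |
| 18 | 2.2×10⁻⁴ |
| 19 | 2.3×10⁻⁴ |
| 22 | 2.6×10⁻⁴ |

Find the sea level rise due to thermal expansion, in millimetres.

Layer 1 at 22 °C → α = 2.6×10⁻⁴ K⁻¹
Layer 2 at 18 °C → α = 2.2×10⁻⁴ K⁻¹
Layer 3 at 9.2 °C → α = 1.5×10⁻⁴ K⁻¹
Layer 4 at 2.1 °C → α = 0.84×10⁻⁴ K⁻¹
1.3 × 2.6×10⁻⁴ × 60 = 0.02028 m
60–540 m: 480 × 0.95 × 2.2×10⁻⁴ = 0.10032 m
Layer 3: 0.18 × 390 × 1.5×10⁻⁴ = 0.01053 m
Layer 4: 0.23 × 0.84×10⁻⁴ × 1500 = 0.02898 m
Δh = 0.02028 + 0.10032 + 0.01053 + 0.02898 = 0.16011 m

Δh ≈ 160 mm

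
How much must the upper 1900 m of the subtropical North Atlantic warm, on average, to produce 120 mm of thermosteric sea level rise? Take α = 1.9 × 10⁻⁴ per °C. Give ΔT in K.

ΔT = Δh/(αH) = 0.12 / (1.9×10⁻⁴ × 1900) ≈ 0.3324 K

ΔT ≈ 0.332 K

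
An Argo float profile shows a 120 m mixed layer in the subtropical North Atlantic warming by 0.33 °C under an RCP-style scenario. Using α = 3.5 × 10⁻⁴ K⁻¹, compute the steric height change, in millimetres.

about 13.9 mm

Δh = αΔT·H = 3.5×10⁻⁴ × 0.33 × 120 = 0.01386 m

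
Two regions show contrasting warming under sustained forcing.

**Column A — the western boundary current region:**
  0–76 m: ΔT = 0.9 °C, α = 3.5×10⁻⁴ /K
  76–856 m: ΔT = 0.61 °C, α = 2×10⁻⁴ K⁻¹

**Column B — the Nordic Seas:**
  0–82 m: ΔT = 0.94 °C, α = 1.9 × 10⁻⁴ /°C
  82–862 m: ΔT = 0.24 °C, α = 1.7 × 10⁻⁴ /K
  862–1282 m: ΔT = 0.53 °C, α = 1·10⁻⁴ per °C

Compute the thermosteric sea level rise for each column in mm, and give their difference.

A Layer 1: 3.5×10⁻⁴ × 0.9 × 76 = 0.02394 m
A Layer 2: 0.61 × 2×10⁻⁴ × 780 = 0.09516 m
A total: 0.11910 m
B Layer 1: 1.9×10⁻⁴ × 0.94 × 82 = 0.0146452 m
B 0.24 × 780 × 1.7×10⁻⁴ = 0.031824 m
B 0.53 × 420 × 1×10⁻⁴ = 0.02226 m
B total: 0.0687292 m
Difference: 0.11910 − 0.0687292 = 0.0503708 m

A: 120 mm; B: 69 mm; difference 50 mm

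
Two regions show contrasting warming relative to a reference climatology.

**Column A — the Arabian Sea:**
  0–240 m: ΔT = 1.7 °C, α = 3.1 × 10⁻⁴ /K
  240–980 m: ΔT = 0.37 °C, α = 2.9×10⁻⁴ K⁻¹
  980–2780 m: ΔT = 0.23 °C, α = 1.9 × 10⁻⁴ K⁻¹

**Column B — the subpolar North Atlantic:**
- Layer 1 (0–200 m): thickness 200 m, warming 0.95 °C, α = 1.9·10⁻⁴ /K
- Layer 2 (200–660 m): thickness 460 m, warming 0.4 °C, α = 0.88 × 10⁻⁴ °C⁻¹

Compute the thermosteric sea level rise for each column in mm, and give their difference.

A 240 × 3.1×10⁻⁴ × 1.7 = 0.12648 m
A Layer 2: 0.37 × 740 × 2.9×10⁻⁴ = 0.079402 m
A Layer 3: 1800 × 0.23 × 1.9×10⁻⁴ = 0.07866 m
A total: 0.284542 m
B 0.95 × 1.9×10⁻⁴ × 200 = 0.03610 m
B 460 × 0.88×10⁻⁴ × 0.4 = 0.016192 m
B total: 0.052292 m
Difference: 0.284542 − 0.052292 = 0.23225 m

Δh_A ≈ 280 mm, Δh_B ≈ 52 mm; difference ≈ 230 mm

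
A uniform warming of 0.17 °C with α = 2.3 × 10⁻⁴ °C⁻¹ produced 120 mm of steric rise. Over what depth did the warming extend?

H ≈ 3100 m

H = Δh/(αΔT) = 0.12 / (2.3×10⁻⁴ × 0.17) ≈ 3069 m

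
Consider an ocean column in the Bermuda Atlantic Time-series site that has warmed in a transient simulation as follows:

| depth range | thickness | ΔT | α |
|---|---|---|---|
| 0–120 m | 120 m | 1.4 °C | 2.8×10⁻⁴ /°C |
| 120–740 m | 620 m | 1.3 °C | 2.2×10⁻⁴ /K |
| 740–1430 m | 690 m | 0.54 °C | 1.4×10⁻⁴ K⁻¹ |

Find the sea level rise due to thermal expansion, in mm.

277 mm

1.4 × 120 × 2.8×10⁻⁴ = 0.04704 m
1.3 × 2.2×10⁻⁴ × 620 = 0.17732 m
690 × 1.4×10⁻⁴ × 0.54 = 0.052164 m
Δh = 0.04704 + 0.17732 + 0.052164 = 0.276524 m ≈ 277 mm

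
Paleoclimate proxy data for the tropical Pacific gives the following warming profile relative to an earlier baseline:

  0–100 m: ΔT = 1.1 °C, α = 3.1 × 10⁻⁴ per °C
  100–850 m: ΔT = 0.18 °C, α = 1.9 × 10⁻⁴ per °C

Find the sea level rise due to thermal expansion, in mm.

59.8 mm of thermosteric rise

0–100 m: 100 × 1.1 × 3.1×10⁻⁴ = 0.03410 m
100–850 m: 0.18 × 750 × 1.9×10⁻⁴ = 0.02565 m
Δh = 0.03410 + 0.02565 = 0.05975 m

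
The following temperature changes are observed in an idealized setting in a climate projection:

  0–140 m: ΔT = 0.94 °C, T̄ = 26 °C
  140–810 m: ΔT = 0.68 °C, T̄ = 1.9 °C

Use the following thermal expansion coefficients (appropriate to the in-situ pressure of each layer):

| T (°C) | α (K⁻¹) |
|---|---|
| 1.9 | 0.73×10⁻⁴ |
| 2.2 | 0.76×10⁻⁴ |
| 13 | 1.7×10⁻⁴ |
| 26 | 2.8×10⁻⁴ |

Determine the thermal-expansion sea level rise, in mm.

70.1 mm

Layer 1 at 26 °C → α = 2.8×10⁻⁴ K⁻¹
Layer 2 at 1.9 °C → α = 0.73×10⁻⁴ K⁻¹
0.94 × 140 × 2.8×10⁻⁴ = 0.036848 m
Layer 2: 0.68 × 670 × 0.73×10⁻⁴ = 0.0332588 m
Δh = 0.036848 + 0.0332588 = 0.0701068 m ≈ 70.1 mm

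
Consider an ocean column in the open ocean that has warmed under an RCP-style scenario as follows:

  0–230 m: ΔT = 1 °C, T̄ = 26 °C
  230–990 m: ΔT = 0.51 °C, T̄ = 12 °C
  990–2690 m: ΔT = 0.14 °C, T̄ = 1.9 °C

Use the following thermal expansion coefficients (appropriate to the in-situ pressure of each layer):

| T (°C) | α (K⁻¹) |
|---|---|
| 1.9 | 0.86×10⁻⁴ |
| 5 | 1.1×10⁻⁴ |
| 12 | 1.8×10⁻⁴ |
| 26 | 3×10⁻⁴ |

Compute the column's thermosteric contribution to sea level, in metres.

Layer 1 at 26 °C → α = 3×10⁻⁴ K⁻¹
Layer 2 at 12 °C → α = 1.8×10⁻⁴ K⁻¹
Layer 3 at 1.9 °C → α = 0.86×10⁻⁴ K⁻¹
3×10⁻⁴ × 230 × 1 = 0.06900 m
Layer 2: 760 × 0.51 × 1.8×10⁻⁴ = 0.069768 m
0.86×10⁻⁴ × 1700 × 0.14 = 0.020468 m
Δh = 0.06900 + 0.069768 + 0.020468 = 0.159236 m ≈ 0.159 m

0.159 m of thermosteric rise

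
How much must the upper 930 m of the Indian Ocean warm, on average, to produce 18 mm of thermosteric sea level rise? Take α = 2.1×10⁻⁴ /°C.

ΔT = Δh/(αH) = 0.018 / (2.1×10⁻⁴ × 930) ≈ 0.09217 K

about 0.0922 K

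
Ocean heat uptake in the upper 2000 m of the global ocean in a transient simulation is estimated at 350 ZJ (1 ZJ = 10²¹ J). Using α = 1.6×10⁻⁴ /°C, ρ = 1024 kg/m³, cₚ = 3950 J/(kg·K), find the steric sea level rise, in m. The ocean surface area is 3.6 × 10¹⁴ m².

Per unit area: Q = 350×10²¹ / (3.6×10¹⁴) ≈ 9.722×10⁸ J/m²
Δh = αQ/(ρcₚ) = 1.6×10⁻⁴ × 9.722×10⁸ / (1024 × 3950) ≈ 0.038457 m

Δh ≈ 0.0385 m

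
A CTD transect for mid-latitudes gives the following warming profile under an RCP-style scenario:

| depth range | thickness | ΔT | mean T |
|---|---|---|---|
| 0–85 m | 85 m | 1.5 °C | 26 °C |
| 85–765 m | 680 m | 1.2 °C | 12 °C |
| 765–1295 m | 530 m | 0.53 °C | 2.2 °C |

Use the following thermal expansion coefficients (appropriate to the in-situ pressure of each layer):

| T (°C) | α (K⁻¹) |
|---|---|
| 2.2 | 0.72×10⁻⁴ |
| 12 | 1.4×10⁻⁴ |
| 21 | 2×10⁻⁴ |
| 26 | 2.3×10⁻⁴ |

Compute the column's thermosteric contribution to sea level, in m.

0.16 m

Layer 1 at 26 °C → α = 2.3×10⁻⁴ K⁻¹
Layer 2 at 12 °C → α = 1.4×10⁻⁴ K⁻¹
Layer 3 at 2.2 °C → α = 0.72×10⁻⁴ K⁻¹
2.3×10⁻⁴ × 85 × 1.5 = 0.029325 m
85–765 m: 1.4×10⁻⁴ × 680 × 1.2 = 0.11424 m
765–1295 m: 0.53 × 0.72×10⁻⁴ × 530 = 0.0202248 m
Δh = 0.029325 + 0.11424 + 0.0202248 = 0.1637898 m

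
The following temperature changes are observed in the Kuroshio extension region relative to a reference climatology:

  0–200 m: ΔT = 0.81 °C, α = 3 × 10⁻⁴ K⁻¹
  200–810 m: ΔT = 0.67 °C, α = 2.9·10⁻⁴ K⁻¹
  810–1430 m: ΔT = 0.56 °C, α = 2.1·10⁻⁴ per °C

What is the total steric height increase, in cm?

0–200 m: 200 × 0.81 × 3×10⁻⁴ = 0.04860 m
200–810 m: 2.9×10⁻⁴ × 610 × 0.67 = 0.118523 m
810–1430 m: 620 × 2.1×10⁻⁴ × 0.56 = 0.072912 m
Δh = 0.04860 + 0.118523 + 0.072912 = 0.240035 m

Δh = 24.0 cm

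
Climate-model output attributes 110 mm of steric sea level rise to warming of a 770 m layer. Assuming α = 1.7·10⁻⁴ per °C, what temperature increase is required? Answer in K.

about 0.840 K

ΔT = Δh/(αH) = 0.11 / (1.7×10⁻⁴ × 770) ≈ 0.8403 K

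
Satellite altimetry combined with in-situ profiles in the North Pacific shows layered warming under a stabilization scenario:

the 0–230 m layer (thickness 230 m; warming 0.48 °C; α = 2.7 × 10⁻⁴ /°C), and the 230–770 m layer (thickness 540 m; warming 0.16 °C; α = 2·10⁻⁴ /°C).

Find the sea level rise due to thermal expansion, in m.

Layer 1: 230 × 2.7×10⁻⁴ × 0.48 = 0.029808 m
Layer 2: 2×10⁻⁴ × 540 × 0.16 = 0.01728 m
Δh = 0.029808 + 0.01728 = 0.047088 m ≈ 0.047 m

Δh = 0.047 m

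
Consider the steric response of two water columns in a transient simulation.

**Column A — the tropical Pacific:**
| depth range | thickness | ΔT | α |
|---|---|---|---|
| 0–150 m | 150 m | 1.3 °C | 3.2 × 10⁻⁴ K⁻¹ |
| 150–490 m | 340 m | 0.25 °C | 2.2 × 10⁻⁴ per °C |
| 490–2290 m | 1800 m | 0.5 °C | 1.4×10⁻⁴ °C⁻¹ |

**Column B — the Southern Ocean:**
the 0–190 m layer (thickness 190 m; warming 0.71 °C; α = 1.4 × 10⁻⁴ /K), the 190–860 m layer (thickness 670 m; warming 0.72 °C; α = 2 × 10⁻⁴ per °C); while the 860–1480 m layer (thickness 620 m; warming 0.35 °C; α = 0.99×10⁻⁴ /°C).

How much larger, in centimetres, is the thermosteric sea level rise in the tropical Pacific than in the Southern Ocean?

7.0 cm

A 0–150 m: 3.2×10⁻⁴ × 1.3 × 150 = 0.06240 m
A 2.2×10⁻⁴ × 0.25 × 340 = 0.01870 m
A 1.4×10⁻⁴ × 1800 × 0.5 = 0.12600 m
A total: 0.20710 m
B 0–190 m: 0.71 × 190 × 1.4×10⁻⁴ = 0.018886 m
B 190–860 m: 2×10⁻⁴ × 670 × 0.72 = 0.09648 m
B 0.35 × 0.99×10⁻⁴ × 620 = 0.021483 m
B total: 0.136849 m
Difference: 0.20710 − 0.136849 = 0.070251 m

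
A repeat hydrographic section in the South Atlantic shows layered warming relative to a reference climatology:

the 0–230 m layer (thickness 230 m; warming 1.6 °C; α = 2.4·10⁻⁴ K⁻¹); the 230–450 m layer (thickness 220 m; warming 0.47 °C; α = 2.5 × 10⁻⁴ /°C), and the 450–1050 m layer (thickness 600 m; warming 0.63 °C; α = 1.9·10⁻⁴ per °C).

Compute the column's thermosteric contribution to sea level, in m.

0–230 m: 1.6 × 2.4×10⁻⁴ × 230 = 0.08832 m
Layer 2: 2.5×10⁻⁴ × 0.47 × 220 = 0.02585 m
450–1050 m: 600 × 0.63 × 1.9×10⁻⁴ = 0.07182 m
Δh = 0.08832 + 0.02585 + 0.07182 = 0.18599 m

0.19 m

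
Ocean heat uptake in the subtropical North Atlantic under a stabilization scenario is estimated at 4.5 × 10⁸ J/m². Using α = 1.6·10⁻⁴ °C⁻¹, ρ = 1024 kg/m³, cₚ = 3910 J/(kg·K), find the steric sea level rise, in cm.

Δh = 1.80 cm

Δh = αQ/(ρcₚ) = 1.6×10⁻⁴ × 4.5×10⁸ / (1024 × 3910) ≈ 0.017983 m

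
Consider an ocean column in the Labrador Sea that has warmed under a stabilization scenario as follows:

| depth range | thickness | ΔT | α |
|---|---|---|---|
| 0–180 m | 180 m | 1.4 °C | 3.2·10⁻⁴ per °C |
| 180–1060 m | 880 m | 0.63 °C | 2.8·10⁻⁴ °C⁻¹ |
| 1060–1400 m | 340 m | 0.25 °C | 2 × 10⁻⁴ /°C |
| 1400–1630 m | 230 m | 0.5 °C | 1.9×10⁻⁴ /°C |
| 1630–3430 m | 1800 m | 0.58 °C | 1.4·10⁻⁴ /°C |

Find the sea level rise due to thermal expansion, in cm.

0–180 m: 3.2×10⁻⁴ × 1.4 × 180 = 0.08064 m
0.63 × 880 × 2.8×10⁻⁴ = 0.155232 m
340 × 0.25 × 2×10⁻⁴ = 0.01700 m
1400–1630 m: 1.9×10⁻⁴ × 0.5 × 230 = 0.02185 m
Layer 5: 0.58 × 1.4×10⁻⁴ × 1800 = 0.14616 m
Δh = 0.08064 + 0.155232 + 0.01700 + 0.02185 + 0.14616 = 0.420882 m

42.1 cm of thermosteric rise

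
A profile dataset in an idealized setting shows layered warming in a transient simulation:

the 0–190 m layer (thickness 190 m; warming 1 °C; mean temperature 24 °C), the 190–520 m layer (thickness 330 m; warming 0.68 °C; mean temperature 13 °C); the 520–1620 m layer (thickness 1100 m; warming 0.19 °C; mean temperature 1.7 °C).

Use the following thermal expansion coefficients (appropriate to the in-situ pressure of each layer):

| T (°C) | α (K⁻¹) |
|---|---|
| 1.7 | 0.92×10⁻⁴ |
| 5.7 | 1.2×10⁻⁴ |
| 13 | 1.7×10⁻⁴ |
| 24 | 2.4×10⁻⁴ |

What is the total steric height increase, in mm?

Layer 1 at 24 °C → α = 2.4×10⁻⁴ K⁻¹
Layer 2 at 13 °C → α = 1.7×10⁻⁴ K⁻¹
Layer 3 at 1.7 °C → α = 0.92×10⁻⁴ K⁻¹
1 × 190 × 2.4×10⁻⁴ = 0.04560 m
Layer 2: 0.68 × 330 × 1.7×10⁻⁴ = 0.038148 m
0.19 × 1100 × 0.92×10⁻⁴ = 0.019228 m
Δh = 0.04560 + 0.038148 + 0.019228 = 0.102976 m

100 mm of thermosteric rise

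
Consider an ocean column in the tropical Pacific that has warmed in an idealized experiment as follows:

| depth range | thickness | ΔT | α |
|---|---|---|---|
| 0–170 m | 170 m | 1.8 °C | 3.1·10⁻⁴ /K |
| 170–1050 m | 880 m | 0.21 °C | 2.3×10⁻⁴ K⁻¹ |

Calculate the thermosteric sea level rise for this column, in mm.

Layer 1: 170 × 1.8 × 3.1×10⁻⁴ = 0.09486 m
Layer 2: 0.21 × 2.3×10⁻⁴ × 880 = 0.042504 m
Δh = 0.09486 + 0.042504 = 0.137364 m

Δh = 137 mm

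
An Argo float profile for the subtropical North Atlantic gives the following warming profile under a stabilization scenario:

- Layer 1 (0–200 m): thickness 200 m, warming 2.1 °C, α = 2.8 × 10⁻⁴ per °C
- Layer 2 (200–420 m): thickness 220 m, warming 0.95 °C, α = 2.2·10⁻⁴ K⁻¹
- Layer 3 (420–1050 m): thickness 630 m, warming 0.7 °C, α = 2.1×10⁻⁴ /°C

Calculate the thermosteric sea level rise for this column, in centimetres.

2.1 × 2.8×10⁻⁴ × 200 = 0.11760 m
Layer 2: 2.2×10⁻⁴ × 220 × 0.95 = 0.04598 m
420–1050 m: 2.1×10⁻⁴ × 630 × 0.7 = 0.09261 m
Δh = 0.11760 + 0.04598 + 0.09261 = 0.25619 m

25.6 cm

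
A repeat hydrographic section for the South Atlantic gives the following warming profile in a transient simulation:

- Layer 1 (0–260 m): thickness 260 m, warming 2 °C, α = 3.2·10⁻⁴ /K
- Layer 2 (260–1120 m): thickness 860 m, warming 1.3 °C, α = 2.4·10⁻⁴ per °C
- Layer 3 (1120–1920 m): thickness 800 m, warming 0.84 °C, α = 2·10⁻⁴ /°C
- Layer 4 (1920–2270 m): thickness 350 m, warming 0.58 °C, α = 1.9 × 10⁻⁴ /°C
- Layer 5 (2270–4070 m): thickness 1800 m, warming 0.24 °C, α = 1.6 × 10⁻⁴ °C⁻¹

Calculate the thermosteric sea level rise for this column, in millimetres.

about 680 mm

3.2×10⁻⁴ × 2 × 260 = 0.16640 m
260–1120 m: 1.3 × 2.4×10⁻⁴ × 860 = 0.26832 m
Layer 3: 2×10⁻⁴ × 800 × 0.84 = 0.13440 m
1920–2270 m: 350 × 0.58 × 1.9×10⁻⁴ = 0.03857 m
Layer 5: 1.6×10⁻⁴ × 1800 × 0.24 = 0.06912 m
Δh = 0.16640 + 0.26832 + 0.13440 + 0.03857 + 0.06912 = 0.67681 m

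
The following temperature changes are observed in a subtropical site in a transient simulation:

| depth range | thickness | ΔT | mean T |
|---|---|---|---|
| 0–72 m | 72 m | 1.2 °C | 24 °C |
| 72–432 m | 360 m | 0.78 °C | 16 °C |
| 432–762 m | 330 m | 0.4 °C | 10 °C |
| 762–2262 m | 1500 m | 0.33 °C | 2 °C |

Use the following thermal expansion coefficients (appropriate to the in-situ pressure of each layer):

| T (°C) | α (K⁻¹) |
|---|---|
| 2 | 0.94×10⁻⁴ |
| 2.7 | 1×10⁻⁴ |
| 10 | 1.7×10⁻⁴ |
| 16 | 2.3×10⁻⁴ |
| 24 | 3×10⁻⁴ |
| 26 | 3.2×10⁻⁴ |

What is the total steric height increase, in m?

Layer 1 at 24 °C → α = 3×10⁻⁴ K⁻¹
Layer 2 at 16 °C → α = 2.3×10⁻⁴ K⁻¹
Layer 3 at 10 °C → α = 1.7×10⁻⁴ K⁻¹
Layer 4 at 2 °C → α = 0.94×10⁻⁴ K⁻¹
Layer 1: 72 × 1.2 × 3×10⁻⁴ = 0.02592 m
72–432 m: 360 × 0.78 × 2.3×10⁻⁴ = 0.064584 m
0.4 × 1.7×10⁻⁴ × 330 = 0.02244 m
Layer 4: 0.94×10⁻⁴ × 0.33 × 1500 = 0.04653 m
Δh = 0.02592 + 0.064584 + 0.02244 + 0.04653 = 0.159474 m ≈ 0.159 m

about 0.159 m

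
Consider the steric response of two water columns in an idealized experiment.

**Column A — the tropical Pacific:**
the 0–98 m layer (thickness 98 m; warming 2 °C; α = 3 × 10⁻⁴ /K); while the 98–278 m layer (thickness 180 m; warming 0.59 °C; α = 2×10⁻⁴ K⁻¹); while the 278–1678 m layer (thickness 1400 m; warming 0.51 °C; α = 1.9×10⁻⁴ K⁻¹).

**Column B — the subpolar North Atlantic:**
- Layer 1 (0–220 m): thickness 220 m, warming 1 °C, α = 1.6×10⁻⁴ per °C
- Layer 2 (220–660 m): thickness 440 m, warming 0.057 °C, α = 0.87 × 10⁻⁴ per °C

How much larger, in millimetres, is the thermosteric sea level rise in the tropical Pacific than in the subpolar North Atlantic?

180 mm larger

A 0–98 m: 2 × 3×10⁻⁴ × 98 = 0.05880 m
A 98–278 m: 180 × 2×10⁻⁴ × 0.59 = 0.02124 m
A 1.9×10⁻⁴ × 1400 × 0.51 = 0.13566 m
A total: 0.21570 m
B Layer 1: 1 × 1.6×10⁻⁴ × 220 = 0.03520 m
B 220–660 m: 0.057 × 0.87×10⁻⁴ × 440 = 0.00218196 m
B total: 0.03738196 m
Difference: 0.21570 − 0.03738196 = 0.17831804 m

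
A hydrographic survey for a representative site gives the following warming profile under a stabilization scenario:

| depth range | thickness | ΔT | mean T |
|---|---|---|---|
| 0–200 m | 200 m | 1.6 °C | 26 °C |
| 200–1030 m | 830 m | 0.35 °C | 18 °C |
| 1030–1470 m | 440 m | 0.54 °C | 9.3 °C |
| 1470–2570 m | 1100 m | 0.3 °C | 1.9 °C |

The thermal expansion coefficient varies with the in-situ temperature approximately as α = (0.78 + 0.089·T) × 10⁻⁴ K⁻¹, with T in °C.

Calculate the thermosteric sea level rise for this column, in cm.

Layer 1: α = (0.78 + 0.089×26)×10⁻⁴ = 3.094×10⁻⁴ K⁻¹
Layer 2: α = (0.78 + 0.089×18)×10⁻⁴ = 2.382×10⁻⁴ K⁻¹
Layer 3: α = (0.78 + 0.089×9.3)×10⁻⁴ = 1.6077×10⁻⁴ K⁻¹
Layer 4: α = (0.78 + 0.089×1.9)×10⁻⁴ = 0.9491×10⁻⁴ K⁻¹
Layer 1: 1.6 × 200 × 3.094×10⁻⁴ = 0.099008 m
200–1030 m: 0.35 × 2.382×10⁻⁴ × 830 = 0.0691971 m
1030–1470 m: 1.6077×10⁻⁴ × 440 × 0.54 = 0.038198952 m
Layer 4: 1100 × 0.3 × 0.9491×10⁻⁴ = 0.0313203 m
Δh = 0.099008 + 0.0691971 + 0.038198952 + 0.0313203 = 0.237724352 m ≈ 23.8 cm

23.8 cm of thermosteric rise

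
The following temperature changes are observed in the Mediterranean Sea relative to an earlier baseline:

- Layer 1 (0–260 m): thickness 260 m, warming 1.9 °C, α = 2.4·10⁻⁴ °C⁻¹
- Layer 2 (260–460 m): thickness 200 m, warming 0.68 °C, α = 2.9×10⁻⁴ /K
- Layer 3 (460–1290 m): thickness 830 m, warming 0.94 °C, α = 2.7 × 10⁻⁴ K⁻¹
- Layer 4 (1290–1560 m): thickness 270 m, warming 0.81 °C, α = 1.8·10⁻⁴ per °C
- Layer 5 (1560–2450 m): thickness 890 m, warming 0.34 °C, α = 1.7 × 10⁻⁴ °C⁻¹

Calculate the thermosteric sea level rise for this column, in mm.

0–260 m: 1.9 × 260 × 2.4×10⁻⁴ = 0.11856 m
Layer 2: 200 × 2.9×10⁻⁴ × 0.68 = 0.03944 m
460–1290 m: 2.7×10⁻⁴ × 0.94 × 830 = 0.210654 m
1290–1560 m: 270 × 1.8×10⁻⁴ × 0.81 = 0.039366 m
Layer 5: 1.7×10⁻⁴ × 890 × 0.34 = 0.051442 m
Δh = 0.11856 + 0.03944 + 0.210654 + 0.039366 + 0.051442 = 0.459462 m

459 mm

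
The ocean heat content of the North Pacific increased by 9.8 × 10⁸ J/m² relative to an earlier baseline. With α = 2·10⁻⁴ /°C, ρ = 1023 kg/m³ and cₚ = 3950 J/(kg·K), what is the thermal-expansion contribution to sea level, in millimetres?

48.5 mm

Δh = αQ/(ρcₚ) = 2×10⁻⁴ × 9.8×10⁸ / (1023 × 3950) ≈ 0.048505 m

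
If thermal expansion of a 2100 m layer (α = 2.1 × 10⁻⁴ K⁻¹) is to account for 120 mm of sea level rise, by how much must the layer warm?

about 0.272 K

ΔT = Δh/(αH) = 0.12 / (2.1×10⁻⁴ × 2100) ≈ 0.2721 K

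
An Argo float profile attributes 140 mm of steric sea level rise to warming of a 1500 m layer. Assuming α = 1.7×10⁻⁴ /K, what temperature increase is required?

ΔT ≈ 0.55 K

ΔT = Δh/(αH) = 0.14 / (1.7×10⁻⁴ × 1500) ≈ 0.5490 K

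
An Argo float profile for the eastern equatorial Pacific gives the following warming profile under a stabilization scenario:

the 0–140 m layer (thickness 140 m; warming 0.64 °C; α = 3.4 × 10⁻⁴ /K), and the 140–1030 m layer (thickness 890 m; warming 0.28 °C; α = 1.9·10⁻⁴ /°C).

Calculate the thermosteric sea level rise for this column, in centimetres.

Δh ≈ 7.8 cm

Layer 1: 0.64 × 140 × 3.4×10⁻⁴ = 0.030464 m
0.28 × 1.9×10⁻⁴ × 890 = 0.047348 m
Δh = 0.030464 + 0.047348 = 0.077812 m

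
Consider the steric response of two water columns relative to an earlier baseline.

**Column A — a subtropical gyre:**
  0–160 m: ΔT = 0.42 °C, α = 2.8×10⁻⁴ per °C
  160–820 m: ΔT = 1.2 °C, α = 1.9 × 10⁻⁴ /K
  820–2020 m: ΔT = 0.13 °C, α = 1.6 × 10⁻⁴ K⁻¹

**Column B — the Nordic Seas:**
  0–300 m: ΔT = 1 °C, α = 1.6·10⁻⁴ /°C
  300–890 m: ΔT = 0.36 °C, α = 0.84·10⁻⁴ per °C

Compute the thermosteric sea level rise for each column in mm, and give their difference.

A 160 × 2.8×10⁻⁴ × 0.42 = 0.018816 m
A Layer 2: 660 × 1.9×10⁻⁴ × 1.2 = 0.15048 m
A Layer 3: 0.13 × 1200 × 1.6×10⁻⁴ = 0.02496 m
A total: 0.194256 m
B 1.6×10⁻⁴ × 1 × 300 = 0.04800 m
B 0.84×10⁻⁴ × 0.36 × 590 = 0.0178416 m
B total: 0.0658416 m
Difference: 0.194256 − 0.0658416 = 0.1284144 m

Δh_A ≈ 190 mm, Δh_B ≈ 66 mm; difference ≈ 130 mm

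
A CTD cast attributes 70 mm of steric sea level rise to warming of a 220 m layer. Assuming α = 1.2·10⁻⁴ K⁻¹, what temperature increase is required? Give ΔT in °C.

ΔT = Δh/(αH) = 0.07 / (1.2×10⁻⁴ × 220) ≈ 2.652 °C

about 2.65 °C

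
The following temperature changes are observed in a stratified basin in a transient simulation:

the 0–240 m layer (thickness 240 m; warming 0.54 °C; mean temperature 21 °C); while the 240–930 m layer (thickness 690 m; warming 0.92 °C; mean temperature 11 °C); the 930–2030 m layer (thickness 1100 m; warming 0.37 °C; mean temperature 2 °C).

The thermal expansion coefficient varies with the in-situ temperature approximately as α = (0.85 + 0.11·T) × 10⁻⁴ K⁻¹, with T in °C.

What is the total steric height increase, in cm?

22 cm of thermosteric rise

Layer 1: α = (0.85 + 0.11×21)×10⁻⁴ = 3.16×10⁻⁴ K⁻¹
Layer 2: α = (0.85 + 0.11×11)×10⁻⁴ = 2.06×10⁻⁴ K⁻¹
Layer 3: α = (0.85 + 0.11×2)×10⁻⁴ = 1.07×10⁻⁴ K⁻¹
Layer 1: 3.16×10⁻⁴ × 0.54 × 240 = 0.0409536 m
2.06×10⁻⁴ × 690 × 0.92 = 0.1307688 m
Layer 3: 1100 × 0.37 × 1.07×10⁻⁴ = 0.043549 m
Δh = 0.0409536 + 0.1307688 + 0.043549 = 0.2152714 m ≈ 22 cm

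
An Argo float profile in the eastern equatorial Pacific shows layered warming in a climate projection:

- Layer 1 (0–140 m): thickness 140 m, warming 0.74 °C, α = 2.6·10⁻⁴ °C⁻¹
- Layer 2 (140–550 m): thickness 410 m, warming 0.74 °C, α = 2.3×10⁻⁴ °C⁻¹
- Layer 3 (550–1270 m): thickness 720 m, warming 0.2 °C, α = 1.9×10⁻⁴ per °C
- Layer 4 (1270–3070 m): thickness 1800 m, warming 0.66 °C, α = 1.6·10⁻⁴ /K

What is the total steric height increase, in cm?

140 × 2.6×10⁻⁴ × 0.74 = 0.026936 m
140–550 m: 0.74 × 2.3×10⁻⁴ × 410 = 0.069782 m
Layer 3: 0.2 × 1.9×10⁻⁴ × 720 = 0.02736 m
1270–3070 m: 0.66 × 1800 × 1.6×10⁻⁴ = 0.19008 m
Δh = 0.026936 + 0.069782 + 0.02736 + 0.19008 = 0.314158 m

31.4 cm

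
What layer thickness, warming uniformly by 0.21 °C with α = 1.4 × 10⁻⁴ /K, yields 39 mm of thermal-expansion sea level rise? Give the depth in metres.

H = Δh/(αΔT) = 0.039 / (1.4×10⁻⁴ × 0.21) ≈ 1327 m

1330 m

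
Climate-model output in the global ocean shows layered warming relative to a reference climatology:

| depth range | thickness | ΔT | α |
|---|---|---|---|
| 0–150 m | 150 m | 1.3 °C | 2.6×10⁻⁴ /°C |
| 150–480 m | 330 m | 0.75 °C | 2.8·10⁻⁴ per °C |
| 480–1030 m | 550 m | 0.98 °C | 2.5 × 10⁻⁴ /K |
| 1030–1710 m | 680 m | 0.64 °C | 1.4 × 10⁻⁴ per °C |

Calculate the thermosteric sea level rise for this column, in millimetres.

Layer 1: 2.6×10⁻⁴ × 150 × 1.3 = 0.05070 m
150–480 m: 2.8×10⁻⁴ × 0.75 × 330 = 0.06930 m
480–1030 m: 2.5×10⁻⁴ × 0.98 × 550 = 0.13475 m
Layer 4: 0.64 × 1.4×10⁻⁴ × 680 = 0.060928 m
Δh = 0.05070 + 0.06930 + 0.13475 + 0.060928 = 0.315678 m

Δh ≈ 316 mm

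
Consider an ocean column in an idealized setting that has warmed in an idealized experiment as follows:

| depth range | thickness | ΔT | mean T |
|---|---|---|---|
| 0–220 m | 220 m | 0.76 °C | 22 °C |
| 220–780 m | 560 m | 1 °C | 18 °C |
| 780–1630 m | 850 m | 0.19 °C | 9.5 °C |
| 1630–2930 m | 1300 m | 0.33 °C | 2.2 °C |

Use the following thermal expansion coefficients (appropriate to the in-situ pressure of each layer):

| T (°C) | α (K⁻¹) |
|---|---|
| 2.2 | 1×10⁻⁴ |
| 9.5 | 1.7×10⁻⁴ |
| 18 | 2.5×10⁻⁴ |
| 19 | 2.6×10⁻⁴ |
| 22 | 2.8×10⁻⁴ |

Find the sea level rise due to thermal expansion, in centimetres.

Δh = 26 cm

Layer 1 at 22 °C → α = 2.8×10⁻⁴ K⁻¹
Layer 2 at 18 °C → α = 2.5×10⁻⁴ K⁻¹
Layer 3 at 9.5 °C → α = 1.7×10⁻⁴ K⁻¹
Layer 4 at 2.2 °C → α = 1×10⁻⁴ K⁻¹
0–220 m: 220 × 2.8×10⁻⁴ × 0.76 = 0.046816 m
220–780 m: 2.5×10⁻⁴ × 1 × 560 = 0.14000 m
Layer 3: 1.7×10⁻⁴ × 0.19 × 850 = 0.027455 m
1630–2930 m: 1×10⁻⁴ × 1300 × 0.33 = 0.04290 m
Δh = 0.046816 + 0.14000 + 0.027455 + 0.04290 = 0.257171 m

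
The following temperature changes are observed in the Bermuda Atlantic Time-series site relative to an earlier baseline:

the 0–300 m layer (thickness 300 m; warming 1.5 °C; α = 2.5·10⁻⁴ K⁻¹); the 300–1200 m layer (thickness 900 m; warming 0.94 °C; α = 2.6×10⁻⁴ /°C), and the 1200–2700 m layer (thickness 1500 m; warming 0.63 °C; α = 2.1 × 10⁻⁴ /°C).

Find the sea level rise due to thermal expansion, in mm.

530 mm of thermosteric rise

Layer 1: 300 × 2.5×10⁻⁴ × 1.5 = 0.11250 m
0.94 × 900 × 2.6×10⁻⁴ = 0.21996 m
1200–2700 m: 2.1×10⁻⁴ × 1500 × 0.63 = 0.19845 m
Δh = 0.11250 + 0.21996 + 0.19845 = 0.53091 m ≈ 530 mm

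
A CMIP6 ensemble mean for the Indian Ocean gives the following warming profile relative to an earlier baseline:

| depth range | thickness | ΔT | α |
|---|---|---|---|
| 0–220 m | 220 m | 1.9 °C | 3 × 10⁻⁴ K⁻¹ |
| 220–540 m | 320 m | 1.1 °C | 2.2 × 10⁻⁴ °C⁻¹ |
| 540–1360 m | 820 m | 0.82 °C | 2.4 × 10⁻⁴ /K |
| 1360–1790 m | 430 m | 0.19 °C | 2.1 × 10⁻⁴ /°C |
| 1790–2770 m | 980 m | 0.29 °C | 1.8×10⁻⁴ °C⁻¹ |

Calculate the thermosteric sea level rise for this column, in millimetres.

0–220 m: 220 × 3×10⁻⁴ × 1.9 = 0.12540 m
1.1 × 320 × 2.2×10⁻⁴ = 0.07744 m
540–1360 m: 2.4×10⁻⁴ × 820 × 0.82 = 0.161376 m
1360–1790 m: 430 × 2.1×10⁻⁴ × 0.19 = 0.017157 m
1.8×10⁻⁴ × 980 × 0.29 = 0.051156 m
Δh = 0.12540 + 0.07744 + 0.161376 + 0.017157 + 0.051156 = 0.432529 m ≈ 430 mm

430 mm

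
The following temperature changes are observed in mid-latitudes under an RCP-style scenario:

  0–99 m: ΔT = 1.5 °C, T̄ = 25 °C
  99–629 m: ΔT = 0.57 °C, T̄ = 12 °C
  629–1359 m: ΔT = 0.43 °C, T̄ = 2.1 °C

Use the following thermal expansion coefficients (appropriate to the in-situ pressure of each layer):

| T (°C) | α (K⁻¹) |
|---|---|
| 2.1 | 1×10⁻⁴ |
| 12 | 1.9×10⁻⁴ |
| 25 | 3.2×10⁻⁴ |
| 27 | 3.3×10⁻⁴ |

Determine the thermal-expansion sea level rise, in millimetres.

Layer 1 at 25 °C → α = 3.2×10⁻⁴ K⁻¹
Layer 2 at 12 °C → α = 1.9×10⁻⁴ K⁻¹
Layer 3 at 2.1 °C → α = 1×10⁻⁴ K⁻¹
1.5 × 99 × 3.2×10⁻⁴ = 0.04752 m
Layer 2: 0.57 × 1.9×10⁻⁴ × 530 = 0.057399 m
1×10⁻⁴ × 730 × 0.43 = 0.03139 m
Δh = 0.04752 + 0.057399 + 0.03139 = 0.136309 m

Δh ≈ 136 mm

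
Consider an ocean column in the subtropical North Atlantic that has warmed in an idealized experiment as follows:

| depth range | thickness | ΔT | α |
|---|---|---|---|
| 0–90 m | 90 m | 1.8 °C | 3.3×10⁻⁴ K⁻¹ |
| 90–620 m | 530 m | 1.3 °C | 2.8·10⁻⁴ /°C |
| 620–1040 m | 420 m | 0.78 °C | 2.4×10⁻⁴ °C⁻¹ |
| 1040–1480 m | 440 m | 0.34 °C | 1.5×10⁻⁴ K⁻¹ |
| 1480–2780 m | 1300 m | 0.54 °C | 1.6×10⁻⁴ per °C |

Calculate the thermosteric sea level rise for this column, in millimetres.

460 mm

0–90 m: 90 × 3.3×10⁻⁴ × 1.8 = 0.05346 m
Layer 2: 1.3 × 530 × 2.8×10⁻⁴ = 0.19292 m
Layer 3: 2.4×10⁻⁴ × 0.78 × 420 = 0.078624 m
1040–1480 m: 440 × 1.5×10⁻⁴ × 0.34 = 0.02244 m
1.6×10⁻⁴ × 1300 × 0.54 = 0.11232 m
Δh = 0.05346 + 0.19292 + 0.078624 + 0.02244 + 0.11232 = 0.459764 m ≈ 460 mm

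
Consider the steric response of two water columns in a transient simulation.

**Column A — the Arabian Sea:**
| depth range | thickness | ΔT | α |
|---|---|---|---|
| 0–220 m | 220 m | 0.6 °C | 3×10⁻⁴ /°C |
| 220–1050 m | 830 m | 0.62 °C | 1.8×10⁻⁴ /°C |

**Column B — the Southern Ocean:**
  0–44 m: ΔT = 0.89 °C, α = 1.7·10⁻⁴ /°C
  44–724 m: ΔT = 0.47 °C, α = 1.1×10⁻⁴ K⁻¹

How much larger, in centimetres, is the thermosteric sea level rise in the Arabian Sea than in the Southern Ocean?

9.04 cm larger

A 220 × 0.6 × 3×10⁻⁴ = 0.03960 m
A Layer 2: 0.62 × 1.8×10⁻⁴ × 830 = 0.092628 m
A total: 0.132228 m
B 0–44 m: 1.7×10⁻⁴ × 0.89 × 44 = 0.0066572 m
B 680 × 0.47 × 1.1×10⁻⁴ = 0.035156 m
B total: 0.0418132 m
Difference: 0.132228 − 0.0418132 = 0.0904148 m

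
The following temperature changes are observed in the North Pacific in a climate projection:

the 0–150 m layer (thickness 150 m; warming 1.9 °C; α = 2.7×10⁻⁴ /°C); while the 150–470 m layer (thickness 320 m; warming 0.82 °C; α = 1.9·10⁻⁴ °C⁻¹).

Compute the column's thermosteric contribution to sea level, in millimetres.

Δh = 130 mm

0–150 m: 150 × 1.9 × 2.7×10⁻⁴ = 0.07695 m
320 × 1.9×10⁻⁴ × 0.82 = 0.049856 m
Δh = 0.07695 + 0.049856 = 0.126806 m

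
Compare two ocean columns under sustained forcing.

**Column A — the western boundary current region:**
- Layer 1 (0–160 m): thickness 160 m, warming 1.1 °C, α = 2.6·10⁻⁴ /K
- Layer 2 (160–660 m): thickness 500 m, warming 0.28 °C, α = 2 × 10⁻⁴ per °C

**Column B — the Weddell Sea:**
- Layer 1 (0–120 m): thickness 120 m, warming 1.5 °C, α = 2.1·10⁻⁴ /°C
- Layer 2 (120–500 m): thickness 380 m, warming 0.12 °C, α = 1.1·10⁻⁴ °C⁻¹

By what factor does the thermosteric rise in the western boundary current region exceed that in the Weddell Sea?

A 0–160 m: 2.6×10⁻⁴ × 1.1 × 160 = 0.04576 m
A Layer 2: 0.28 × 500 × 2×10⁻⁴ = 0.02800 m
A total: 0.07376 m
B Layer 1: 120 × 1.5 × 2.1×10⁻⁴ = 0.03780 m
B Layer 2: 380 × 1.1×10⁻⁴ × 0.12 = 0.005016 m
B total: 0.042816 m
Ratio: 0.07376 / 0.042816 ≈ 1.723

1.7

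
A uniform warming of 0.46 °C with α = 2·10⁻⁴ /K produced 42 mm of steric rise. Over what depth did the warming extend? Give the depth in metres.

460 m

H = Δh/(αΔT) = 0.042 / (2×10⁻⁴ × 0.46) ≈ 456.5 m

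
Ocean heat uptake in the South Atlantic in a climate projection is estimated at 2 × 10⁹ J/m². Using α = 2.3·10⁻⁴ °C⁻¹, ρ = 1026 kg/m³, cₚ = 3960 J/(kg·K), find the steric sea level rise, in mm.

Δh = αQ/(ρcₚ) = 2.3×10⁻⁴ × 2×10⁹ / (1026 × 3960) ≈ 0.11322 m

Δh = 113 mm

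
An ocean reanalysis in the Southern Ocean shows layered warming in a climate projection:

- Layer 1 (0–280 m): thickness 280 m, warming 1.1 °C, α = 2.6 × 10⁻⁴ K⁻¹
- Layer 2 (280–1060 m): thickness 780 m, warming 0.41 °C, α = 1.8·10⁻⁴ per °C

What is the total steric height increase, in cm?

Δh ≈ 14 cm

2.6×10⁻⁴ × 280 × 1.1 = 0.08008 m
0.41 × 1.8×10⁻⁴ × 780 = 0.057564 m
Δh = 0.08008 + 0.057564 = 0.137644 m ≈ 14 cm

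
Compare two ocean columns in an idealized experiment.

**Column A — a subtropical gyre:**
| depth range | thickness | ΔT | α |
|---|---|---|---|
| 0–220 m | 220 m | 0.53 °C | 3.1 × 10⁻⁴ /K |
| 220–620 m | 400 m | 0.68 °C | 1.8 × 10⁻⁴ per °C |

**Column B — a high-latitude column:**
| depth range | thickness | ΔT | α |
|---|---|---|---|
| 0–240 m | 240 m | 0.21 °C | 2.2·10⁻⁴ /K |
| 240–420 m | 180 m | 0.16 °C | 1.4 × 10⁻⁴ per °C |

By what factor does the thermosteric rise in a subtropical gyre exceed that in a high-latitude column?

≈ 5.63×

A 220 × 3.1×10⁻⁴ × 0.53 = 0.036146 m
A 220–620 m: 1.8×10⁻⁴ × 0.68 × 400 = 0.04896 m
A total: 0.085106 m
B 0–240 m: 0.21 × 2.2×10⁻⁴ × 240 = 0.011088 m
B Layer 2: 1.4×10⁻⁴ × 0.16 × 180 = 0.004032 m
B total: 0.01512 m
Ratio: 0.085106 / 0.01512 ≈ 5.629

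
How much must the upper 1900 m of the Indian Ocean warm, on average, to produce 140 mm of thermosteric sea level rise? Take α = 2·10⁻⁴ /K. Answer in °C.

ΔT ≈ 0.368 °C

ΔT = Δh/(αH) = 0.14 / (2×10⁻⁴ × 1900) ≈ 0.3684 °C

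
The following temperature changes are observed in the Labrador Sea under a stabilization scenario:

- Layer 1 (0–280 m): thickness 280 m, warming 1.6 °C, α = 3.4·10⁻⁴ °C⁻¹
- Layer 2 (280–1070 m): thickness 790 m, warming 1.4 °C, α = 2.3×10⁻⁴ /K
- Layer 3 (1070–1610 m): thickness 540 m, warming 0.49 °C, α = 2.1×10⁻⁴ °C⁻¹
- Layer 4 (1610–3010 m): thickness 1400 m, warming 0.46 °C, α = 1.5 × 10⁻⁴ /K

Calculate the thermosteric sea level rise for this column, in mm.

Δh ≈ 560 mm

0–280 m: 3.4×10⁻⁴ × 280 × 1.6 = 0.15232 m
Layer 2: 790 × 2.3×10⁻⁴ × 1.4 = 0.25438 m
1070–1610 m: 540 × 0.49 × 2.1×10⁻⁴ = 0.055566 m
1610–3010 m: 0.46 × 1.5×10⁻⁴ × 1400 = 0.09660 m
Δh = 0.15232 + 0.25438 + 0.055566 + 0.09660 = 0.558866 m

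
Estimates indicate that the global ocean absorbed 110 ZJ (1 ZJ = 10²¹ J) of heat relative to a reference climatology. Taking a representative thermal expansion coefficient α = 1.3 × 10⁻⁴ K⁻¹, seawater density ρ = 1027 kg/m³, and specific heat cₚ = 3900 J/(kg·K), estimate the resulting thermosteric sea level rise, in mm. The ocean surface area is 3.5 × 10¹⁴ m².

Per unit area: Q = 110×10²¹ / (3.5×10¹⁴) ≈ 3.143×10⁸ J/m²
Δh = αQ/(ρcₚ) = 1.3×10⁻⁴ × 3.143×10⁸ / (1027 × 3900) ≈ 0.010201 m

10 mm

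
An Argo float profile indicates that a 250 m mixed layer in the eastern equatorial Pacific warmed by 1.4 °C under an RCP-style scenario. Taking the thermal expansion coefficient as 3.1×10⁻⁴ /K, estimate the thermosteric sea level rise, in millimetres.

about 109 mm

Δh = αΔT·H = 3.1×10⁻⁴ × 1.4 × 250 = 0.10850 m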